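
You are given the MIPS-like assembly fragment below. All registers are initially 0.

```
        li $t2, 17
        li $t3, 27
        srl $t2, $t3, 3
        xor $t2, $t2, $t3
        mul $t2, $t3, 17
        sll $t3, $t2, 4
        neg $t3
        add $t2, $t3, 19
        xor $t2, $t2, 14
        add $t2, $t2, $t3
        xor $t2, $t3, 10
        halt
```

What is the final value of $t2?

-7334

li $t2, 17 → $t2=17
li $t3, 27 → $t3=27
srl $t2, $t3, 3 → $t2=27>>3=3
xor $t2, $t2, $t3 → $t2=3^27=24
mul $t2, $t3, 17 → $t2=27*17=459
sll $t3, $t2, 4 → $t3=459<<4=7344
neg $t3 → $t3=-(7344)=-7344
add $t2, $t3, 19 → $t2=(-7344)+19=-7325
xor $t2, $t2, 14 → $t2=(-7325)^14=-7315
add $t2, $t2, $t3 → $t2=(-7315)+(-7344)=-14659
xor $t2, $t3, 10 → $t2=(-7344)^10=-7334
halt.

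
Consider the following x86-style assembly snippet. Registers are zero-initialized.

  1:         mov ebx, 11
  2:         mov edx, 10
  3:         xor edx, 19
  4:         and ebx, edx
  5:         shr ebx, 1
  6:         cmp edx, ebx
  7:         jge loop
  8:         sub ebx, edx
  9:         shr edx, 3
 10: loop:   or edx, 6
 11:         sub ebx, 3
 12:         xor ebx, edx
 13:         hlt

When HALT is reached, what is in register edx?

31

after mov ebx, 11: ebx=11
after mov edx, 10: edx=10
after xor edx, 19: edx=10^19=25
after and ebx, edx: ebx=11&25=9
after shr ebx, 1: ebx=9>>1=4
cmp edx, ebx  (cmp 25,4)
jge loop: taken
after or edx, 6: edx=25|6=31
after sub ebx, 3: ebx=4-3=1
after xor ebx, edx: ebx=1^31=30
halt.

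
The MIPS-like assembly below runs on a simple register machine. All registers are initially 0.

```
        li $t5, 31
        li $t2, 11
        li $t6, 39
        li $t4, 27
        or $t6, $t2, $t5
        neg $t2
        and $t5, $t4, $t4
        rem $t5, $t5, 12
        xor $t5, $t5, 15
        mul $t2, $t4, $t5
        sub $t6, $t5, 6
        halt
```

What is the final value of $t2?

324

li $t5, 31 → $t5=31
li $t2, 11 → $t2=11
li $t6, 39 → $t6=39
li $t4, 27 → $t4=27
or $t6, $t2, $t5 → $t6=11|31=31
neg $t2 → $t2=-(11)=-11
and $t5, $t4, $t4 → $t5=27&27=27
rem $t5, $t5, 12 → $t5=27%12=3
xor $t5, $t5, 15 → $t5=3^15=12
mul $t2, $t4, $t5 → $t2=27*12=324
sub $t6, $t5, 6 → $t6=12-6=6
halt.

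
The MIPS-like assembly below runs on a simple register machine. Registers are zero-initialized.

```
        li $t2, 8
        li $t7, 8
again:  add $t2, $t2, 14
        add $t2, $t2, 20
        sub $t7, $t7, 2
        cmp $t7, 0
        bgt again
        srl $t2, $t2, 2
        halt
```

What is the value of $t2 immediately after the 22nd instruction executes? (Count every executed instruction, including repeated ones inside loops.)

li $t2, 8 → $t2=8
li $t7, 8 → $t7=8
add $t2, $t2, 14 → $t2=8+14=22
add $t2, $t2, 20 → $t2=22+20=42
sub $t7, $t7, 2 → $t7=8-2=6
cmp $t7, 0  (cmp 6,0)
bgt again: taken
add $t2, $t2, 14 → $t2=42+14=56
add $t2, $t2, 20 → $t2=56+20=76
sub $t7, $t7, 2 → $t7=6-2=4
cmp $t7, 0  (cmp 4,0)
bgt again: taken
add $t2, $t2, 14 → $t2=76+14=90
add $t2, $t2, 20 → $t2=90+20=110
sub $t7, $t7, 2 → $t7=4-2=2
cmp $t7, 0  (cmp 2,0)
bgt again: taken
add $t2, $t2, 14 → $t2=110+14=124
add $t2, $t2, 20 → $t2=124+20=144
sub $t7, $t7, 2 → $t7=2-2=0
cmp $t7, 0  (cmp 0,0)
bgt again: not taken
After step 22: $t2 = 144.

144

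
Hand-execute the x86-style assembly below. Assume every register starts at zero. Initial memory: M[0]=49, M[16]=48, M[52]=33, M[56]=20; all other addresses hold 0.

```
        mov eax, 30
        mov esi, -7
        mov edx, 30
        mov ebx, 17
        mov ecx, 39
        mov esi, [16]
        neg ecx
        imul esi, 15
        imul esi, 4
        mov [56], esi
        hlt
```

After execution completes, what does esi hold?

2880

mov eax, 30 → eax=30
mov esi, -7 → esi=-7
mov edx, 30 → edx=30
mov ebx, 17 → ebx=17
mov ecx, 39 → ecx=39
mov esi, [16] → esi=M[16]=48
neg ecx → ecx=-(39)=-39
imul esi, 15 → esi=48*15=720
imul esi, 4 → esi=720*4=2880
mov [56], esi → M[56]=2880
halt.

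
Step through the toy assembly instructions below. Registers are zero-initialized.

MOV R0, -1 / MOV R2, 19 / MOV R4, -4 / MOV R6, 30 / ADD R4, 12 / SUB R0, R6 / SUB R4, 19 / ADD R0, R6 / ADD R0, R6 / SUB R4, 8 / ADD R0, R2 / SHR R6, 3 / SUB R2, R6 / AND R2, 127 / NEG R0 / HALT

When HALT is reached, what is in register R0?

R0=-1
R2=19
R4=-4
R6=30
R4=(-4)+12=8
R0=(-1)-30=-31
R4=8-19=-11
R0=(-31)+30=-1
R0=(-1)+30=29
R4=(-11)-8=-19
R0=29+19=48
R6=30>>3=3
R2=19-3=16
R2=16&127=16
R0=-(48)=-48
halt.

-48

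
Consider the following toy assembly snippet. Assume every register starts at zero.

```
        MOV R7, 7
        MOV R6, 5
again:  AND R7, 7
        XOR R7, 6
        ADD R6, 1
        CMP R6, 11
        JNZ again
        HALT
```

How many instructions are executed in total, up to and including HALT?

33

after MOV R7, 7: R7=7
after MOV R6, 5: R6=5
after AND R7, 7: R7=7&7=7
after XOR R7, 6: R7=7^6=1
after ADD R6, 1: R6=5+1=6
CMP R6, 11  (cmp 6,11)
JNZ again: taken
after AND R7, 7: R7=1&7=1
after XOR R7, 6: R7=1^6=7
after ADD R6, 1: R6=6+1=7
CMP R6, 11  (cmp 7,11)
JNZ again: taken
after AND R7, 7: R7=7&7=7
after XOR R7, 6: R7=7^6=1
after ADD R6, 1: R6=7+1=8
CMP R6, 11  (cmp 8,11)
JNZ again: taken
after AND R7, 7: R7=1&7=1
after XOR R7, 6: R7=1^6=7
after ADD R6, 1: R6=8+1=9
CMP R6, 11  (cmp 9,11)
JNZ again: taken
after AND R7, 7: R7=7&7=7
after XOR R7, 6: R7=7^6=1
after ADD R6, 1: R6=9+1=10
CMP R6, 11  (cmp 10,11)
JNZ again: taken
after AND R7, 7: R7=1&7=1
after XOR R7, 6: R7=1^6=7
after ADD R6, 1: R6=10+1=11
CMP R6, 11  (cmp 11,11)
JNZ again: not taken
halt.
Total executed instructions: 33.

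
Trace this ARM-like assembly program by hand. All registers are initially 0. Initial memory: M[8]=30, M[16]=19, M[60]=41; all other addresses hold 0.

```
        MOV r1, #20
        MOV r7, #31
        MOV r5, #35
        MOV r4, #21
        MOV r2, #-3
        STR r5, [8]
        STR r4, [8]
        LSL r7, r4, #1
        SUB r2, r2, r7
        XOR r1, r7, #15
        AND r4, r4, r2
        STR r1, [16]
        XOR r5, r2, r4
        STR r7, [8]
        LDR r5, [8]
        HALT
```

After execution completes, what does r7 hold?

r1=20
r7=31
r5=35
r4=21
r2=-3
STR r5, [8] → M[8]=35
STR r4, [8] → M[8]=21
r7=21<<1=42
r2=(-3)-42=-45
r1=42^15=37
r4=21&(-45)=17
STR r1, [16] → M[16]=37
r5=(-45)^17=-62
STR r7, [8] → M[8]=42
r5=M[8]=42
halt.

42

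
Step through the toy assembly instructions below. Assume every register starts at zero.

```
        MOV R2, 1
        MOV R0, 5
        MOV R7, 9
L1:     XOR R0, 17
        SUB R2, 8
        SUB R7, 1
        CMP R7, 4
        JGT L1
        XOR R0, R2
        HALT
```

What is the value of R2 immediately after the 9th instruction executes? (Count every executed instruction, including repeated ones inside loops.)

after MOV R2, 1: R2=1
after MOV R0, 5: R0=5
after MOV R7, 9: R7=9
after XOR R0, 17: R0=5^17=20
after SUB R2, 8: R2=1-8=-7
after SUB R7, 1: R7=9-1=8
CMP R7, 4  (cmp 8,4)
JGT L1: taken
after XOR R0, 17: R0=20^17=5
After step 9: R2 = -7.

-7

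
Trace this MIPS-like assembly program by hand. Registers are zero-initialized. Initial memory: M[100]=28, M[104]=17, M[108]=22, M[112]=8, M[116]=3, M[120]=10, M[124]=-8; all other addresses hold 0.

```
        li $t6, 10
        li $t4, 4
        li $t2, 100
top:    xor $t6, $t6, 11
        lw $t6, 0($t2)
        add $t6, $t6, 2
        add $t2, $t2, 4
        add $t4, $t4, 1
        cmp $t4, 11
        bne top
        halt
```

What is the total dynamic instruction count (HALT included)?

$t6=10
$t4=4
$t2=100
$t6=10^11=1
$t6=M[100]=28
$t6=28+2=30
$t2=100+4=104
$t4=4+1=5
cmp $t4, 11  (cmp 5,11)
bne top: taken
$t6=30^11=21
$t6=M[104]=17
$t6=17+2=19
$t2=104+4=108
$t4=5+1=6
cmp $t4, 11  (cmp 6,11)
bne top: taken
$t6=19^11=24
$t6=M[108]=22
$t6=22+2=24
$t2=108+4=112
$t4=6+1=7
cmp $t4, 11  (cmp 7,11)
bne top: taken
$t6=24^11=19
$t6=M[112]=8
$t6=8+2=10
$t2=112+4=116
$t4=7+1=8
cmp $t4, 11  (cmp 8,11)
bne top: taken
$t6=10^11=1
$t6=M[116]=3
$t6=3+2=5
$t2=116+4=120
$t4=8+1=9
cmp $t4, 11  (cmp 9,11)
bne top: taken
$t6=5^11=14
$t6=M[120]=10
$t6=10+2=12
$t2=120+4=124
$t4=9+1=10
cmp $t4, 11  (cmp 10,11)
bne top: taken
$t6=12^11=7
$t6=M[124]=-8
$t6=(-8)+2=-6
$t2=124+4=128
$t4=10+1=11
cmp $t4, 11  (cmp 11,11)
bne top: not taken
halt.
Total executed instructions: 53.

53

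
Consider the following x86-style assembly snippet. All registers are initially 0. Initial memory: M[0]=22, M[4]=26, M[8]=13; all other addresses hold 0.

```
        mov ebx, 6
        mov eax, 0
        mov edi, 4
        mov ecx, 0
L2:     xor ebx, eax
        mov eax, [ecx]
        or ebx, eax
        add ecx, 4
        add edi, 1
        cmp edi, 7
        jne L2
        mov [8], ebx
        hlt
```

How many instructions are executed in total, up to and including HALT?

27

ebx=6
eax=0
edi=4
ecx=0
ebx=6^0=6
eax=M[0]=22
ebx=6|22=22
ecx=0+4=4
edi=4+1=5
cmp edi, 7  (cmp 5,7)
jne L2: taken
ebx=22^22=0
eax=M[4]=26
ebx=0|26=26
ecx=4+4=8
edi=5+1=6
cmp edi, 7  (cmp 6,7)
jne L2: taken
ebx=26^26=0
eax=M[8]=13
ebx=0|13=13
ecx=8+4=12
edi=6+1=7
cmp edi, 7  (cmp 7,7)
jne L2: not taken
mov [8], ebx → M[8]=13
halt.
Total executed instructions: 27.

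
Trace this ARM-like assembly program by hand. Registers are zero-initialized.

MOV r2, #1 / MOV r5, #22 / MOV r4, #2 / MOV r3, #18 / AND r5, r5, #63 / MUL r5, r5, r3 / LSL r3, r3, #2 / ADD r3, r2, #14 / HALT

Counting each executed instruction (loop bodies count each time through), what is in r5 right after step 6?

396

MOV r2, #1 → r2=1
MOV r5, #22 → r5=22
MOV r4, #2 → r4=2
MOV r3, #18 → r3=18
AND r5, r5, #63 → r5=22&63=22
MUL r5, r5, r3 → r5=22*18=396
After step 6: r5 = 396.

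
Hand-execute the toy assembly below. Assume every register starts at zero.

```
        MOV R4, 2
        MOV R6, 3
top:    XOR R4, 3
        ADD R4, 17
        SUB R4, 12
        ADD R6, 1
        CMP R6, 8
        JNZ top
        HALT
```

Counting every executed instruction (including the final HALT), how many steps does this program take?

33

R4=2
R6=3
R4=2^3=1
R4=1+17=18
R4=18-12=6
R6=3+1=4
CMP R6, 8  (cmp 4,8)
JNZ top: taken
R4=6^3=5
R4=5+17=22
R4=22-12=10
R6=4+1=5
CMP R6, 8  (cmp 5,8)
JNZ top: taken
R4=10^3=9
R4=9+17=26
R4=26-12=14
R6=5+1=6
CMP R6, 8  (cmp 6,8)
JNZ top: taken
R4=14^3=13
R4=13+17=30
R4=30-12=18
R6=6+1=7
CMP R6, 8  (cmp 7,8)
JNZ top: taken
R4=18^3=17
R4=17+17=34
R4=34-12=22
R6=7+1=8
CMP R6, 8  (cmp 8,8)
JNZ top: not taken
halt.
Total executed instructions: 33.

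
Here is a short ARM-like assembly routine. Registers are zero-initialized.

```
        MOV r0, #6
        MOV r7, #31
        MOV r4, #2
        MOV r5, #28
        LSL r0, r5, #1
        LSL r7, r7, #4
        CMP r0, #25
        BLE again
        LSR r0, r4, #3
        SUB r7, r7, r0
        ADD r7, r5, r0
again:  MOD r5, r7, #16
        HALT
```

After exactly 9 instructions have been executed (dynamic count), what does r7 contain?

496

MOV r0, #6 → r0=6
MOV r7, #31 → r7=31
MOV r4, #2 → r4=2
MOV r5, #28 → r5=28
LSL r0, r5, #1 → r0=28<<1=56
LSL r7, r7, #4 → r7=31<<4=496
CMP r0, #25  (cmp 56,25)
BLE again: not taken
LSR r0, r4, #3 → r0=2>>3=0
After step 9: r7 = 496.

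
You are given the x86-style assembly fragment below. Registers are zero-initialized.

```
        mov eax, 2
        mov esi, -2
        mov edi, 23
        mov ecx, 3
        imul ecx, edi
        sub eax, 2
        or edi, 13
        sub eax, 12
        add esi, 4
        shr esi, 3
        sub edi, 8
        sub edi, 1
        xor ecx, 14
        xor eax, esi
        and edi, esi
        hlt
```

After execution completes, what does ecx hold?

75

after mov eax, 2: eax=2
after mov esi, -2: esi=-2
after mov edi, 23: edi=23
after mov ecx, 3: ecx=3
after imul ecx, edi: ecx=3*23=69
after sub eax, 2: eax=2-2=0
after or edi, 13: edi=23|13=31
after sub eax, 12: eax=0-12=-12
after add esi, 4: esi=(-2)+4=2
after shr esi, 3: esi=2>>3=0
after sub edi, 8: edi=31-8=23
after sub edi, 1: edi=23-1=22
after xor ecx, 14: ecx=69^14=75
after xor eax, esi: eax=(-12)^0=-12
after and edi, esi: edi=22&0=0
halt.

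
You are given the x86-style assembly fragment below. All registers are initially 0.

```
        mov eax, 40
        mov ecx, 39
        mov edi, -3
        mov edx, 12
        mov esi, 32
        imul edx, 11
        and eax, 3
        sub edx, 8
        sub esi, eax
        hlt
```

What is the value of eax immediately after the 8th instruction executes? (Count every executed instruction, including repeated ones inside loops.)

0

after mov eax, 40: eax=40
after mov ecx, 39: ecx=39
after mov edi, -3: edi=-3
after mov edx, 12: edx=12
after mov esi, 32: esi=32
after imul edx, 11: edx=12*11=132
after and eax, 3: eax=40&3=0
after sub edx, 8: edx=132-8=124
After step 8: eax = 0.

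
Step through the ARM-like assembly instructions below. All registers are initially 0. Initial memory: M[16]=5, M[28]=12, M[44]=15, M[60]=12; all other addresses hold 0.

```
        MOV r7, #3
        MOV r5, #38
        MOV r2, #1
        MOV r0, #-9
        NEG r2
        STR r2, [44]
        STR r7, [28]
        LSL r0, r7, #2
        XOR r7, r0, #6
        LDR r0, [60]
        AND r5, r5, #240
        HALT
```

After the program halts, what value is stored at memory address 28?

after MOV r7, #3: r7=3
after MOV r5, #38: r5=38
after MOV r2, #1: r2=1
after MOV r0, #-9: r0=-9
after NEG r2: r2=-(1)=-1
STR r2, [44] → M[44]=-1
STR r7, [28] → M[28]=3
after LSL r0, r7, #2: r0=3<<2=12
after XOR r7, r0, #6: r7=12^6=10
after LDR r0, [60]: r0=M[60]=12
after AND r5, r5, #240: r5=38&240=32
halt.

3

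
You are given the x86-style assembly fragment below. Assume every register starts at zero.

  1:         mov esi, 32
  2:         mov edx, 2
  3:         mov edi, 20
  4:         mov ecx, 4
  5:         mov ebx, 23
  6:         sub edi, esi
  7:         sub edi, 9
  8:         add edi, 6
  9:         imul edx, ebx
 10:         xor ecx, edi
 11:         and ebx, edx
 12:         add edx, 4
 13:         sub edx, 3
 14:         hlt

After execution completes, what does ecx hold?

-11

mov esi, 32 → esi=32
mov edx, 2 → edx=2
mov edi, 20 → edi=20
mov ecx, 4 → ecx=4
mov ebx, 23 → ebx=23
sub edi, esi → edi=20-32=-12
sub edi, 9 → edi=(-12)-9=-21
add edi, 6 → edi=(-21)+6=-15
imul edx, ebx → edx=2*23=46
xor ecx, edi → ecx=4^(-15)=-11
and ebx, edx → ebx=23&46=6
add edx, 4 → edx=46+4=50
sub edx, 3 → edx=50-3=47
halt.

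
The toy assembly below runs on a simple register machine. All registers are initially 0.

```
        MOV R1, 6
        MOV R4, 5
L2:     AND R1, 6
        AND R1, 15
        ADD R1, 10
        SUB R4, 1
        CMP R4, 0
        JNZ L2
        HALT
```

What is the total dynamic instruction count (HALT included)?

after MOV R1, 6: R1=6
after MOV R4, 5: R4=5
after AND R1, 6: R1=6&6=6
after AND R1, 15: R1=6&15=6
after ADD R1, 10: R1=6+10=16
after SUB R4, 1: R4=5-1=4
CMP R4, 0  (cmp 4,0)
JNZ L2: taken
after AND R1, 6: R1=16&6=0
after AND R1, 15: R1=0&15=0
after ADD R1, 10: R1=0+10=10
after SUB R4, 1: R4=4-1=3
CMP R4, 0  (cmp 3,0)
JNZ L2: taken
after AND R1, 6: R1=10&6=2
after AND R1, 15: R1=2&15=2
after ADD R1, 10: R1=2+10=12
after SUB R4, 1: R4=3-1=2
CMP R4, 0  (cmp 2,0)
JNZ L2: taken
after AND R1, 6: R1=12&6=4
after AND R1, 15: R1=4&15=4
after ADD R1, 10: R1=4+10=14
after SUB R4, 1: R4=2-1=1
CMP R4, 0  (cmp 1,0)
JNZ L2: taken
after AND R1, 6: R1=14&6=6
after AND R1, 15: R1=6&15=6
after ADD R1, 10: R1=6+10=16
after SUB R4, 1: R4=1-1=0
CMP R4, 0  (cmp 0,0)
JNZ L2: not taken
halt.
Total executed instructions: 33.

33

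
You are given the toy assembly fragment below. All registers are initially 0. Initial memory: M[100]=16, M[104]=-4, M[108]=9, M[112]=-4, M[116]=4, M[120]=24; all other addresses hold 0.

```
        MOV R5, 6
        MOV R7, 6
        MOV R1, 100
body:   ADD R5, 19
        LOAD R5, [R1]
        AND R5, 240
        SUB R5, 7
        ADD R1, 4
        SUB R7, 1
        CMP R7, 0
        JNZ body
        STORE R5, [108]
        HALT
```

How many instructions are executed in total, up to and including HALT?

R5=6
R7=6
R1=100
R5=6+19=25
R5=M[100]=16
R5=16&240=16
R5=16-7=9
R1=100+4=104
R7=6-1=5
CMP R7, 0  (cmp 5,0)
JNZ body: taken
R5=9+19=28
R5=M[104]=-4
R5=(-4)&240=240
R5=240-7=233
R1=104+4=108
R7=5-1=4
CMP R7, 0  (cmp 4,0)
JNZ body: taken
R5=233+19=252
R5=M[108]=9
R5=9&240=0
R5=0-7=-7
R1=108+4=112
R7=4-1=3
CMP R7, 0  (cmp 3,0)
JNZ body: taken
R5=(-7)+19=12
R5=M[112]=-4
R5=(-4)&240=240
R5=240-7=233
R1=112+4=116
R7=3-1=2
CMP R7, 0  (cmp 2,0)
JNZ body: taken
R5=233+19=252
R5=M[116]=4
R5=4&240=0
R5=0-7=-7
R1=116+4=120
R7=2-1=1
CMP R7, 0  (cmp 1,0)
JNZ body: taken
R5=(-7)+19=12
R5=M[120]=24
R5=24&240=16
R5=16-7=9
R1=120+4=124
R7=1-1=0
CMP R7, 0  (cmp 0,0)
JNZ body: not taken
STORE R5, [108] → M[108]=9
halt.
Total executed instructions: 53.

53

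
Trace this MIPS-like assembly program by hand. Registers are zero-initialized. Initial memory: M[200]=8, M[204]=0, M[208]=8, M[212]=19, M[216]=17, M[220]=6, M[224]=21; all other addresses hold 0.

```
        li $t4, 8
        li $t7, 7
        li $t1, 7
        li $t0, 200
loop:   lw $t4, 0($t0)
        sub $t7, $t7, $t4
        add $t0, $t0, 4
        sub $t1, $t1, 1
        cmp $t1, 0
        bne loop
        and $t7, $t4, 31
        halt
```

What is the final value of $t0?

li $t4, 8 → $t4=8
li $t7, 7 → $t7=7
li $t1, 7 → $t1=7
li $t0, 200 → $t0=200
lw $t4, 0($t0) → $t4=M[200]=8
sub $t7, $t7, $t4 → $t7=7-8=-1
add $t0, $t0, 4 → $t0=200+4=204
sub $t1, $t1, 1 → $t1=7-1=6
cmp $t1, 0  (cmp 6,0)
bne loop: taken
lw $t4, 0($t0) → $t4=M[204]=0
sub $t7, $t7, $t4 → $t7=(-1)-0=-1
add $t0, $t0, 4 → $t0=204+4=208
sub $t1, $t1, 1 → $t1=6-1=5
cmp $t1, 0  (cmp 5,0)
bne loop: taken
lw $t4, 0($t0) → $t4=M[208]=8
sub $t7, $t7, $t4 → $t7=(-1)-8=-9
add $t0, $t0, 4 → $t0=208+4=212
sub $t1, $t1, 1 → $t1=5-1=4
cmp $t1, 0  (cmp 4,0)
bne loop: taken
lw $t4, 0($t0) → $t4=M[212]=19
sub $t7, $t7, $t4 → $t7=(-9)-19=-28
add $t0, $t0, 4 → $t0=212+4=216
sub $t1, $t1, 1 → $t1=4-1=3
cmp $t1, 0  (cmp 3,0)
bne loop: taken
lw $t4, 0($t0) → $t4=M[216]=17
sub $t7, $t7, $t4 → $t7=(-28)-17=-45
add $t0, $t0, 4 → $t0=216+4=220
sub $t1, $t1, 1 → $t1=3-1=2
cmp $t1, 0  (cmp 2,0)
bne loop: taken
lw $t4, 0($t0) → $t4=M[220]=6
sub $t7, $t7, $t4 → $t7=(-45)-6=-51
add $t0, $t0, 4 → $t0=220+4=224
sub $t1, $t1, 1 → $t1=2-1=1
cmp $t1, 0  (cmp 1,0)
bne loop: taken
lw $t4, 0($t0) → $t4=M[224]=21
sub $t7, $t7, $t4 → $t7=(-51)-21=-72
add $t0, $t0, 4 → $t0=224+4=228
sub $t1, $t1, 1 → $t1=1-1=0
cmp $t1, 0  (cmp 0,0)
bne loop: not taken
and $t7, $t4, 31 → $t7=21&31=21
halt.

228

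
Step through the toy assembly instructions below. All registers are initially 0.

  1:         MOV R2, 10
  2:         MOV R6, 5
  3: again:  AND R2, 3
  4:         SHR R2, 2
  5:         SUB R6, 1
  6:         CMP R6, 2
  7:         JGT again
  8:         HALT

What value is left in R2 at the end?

0

after MOV R2, 10: R2=10
after MOV R6, 5: R6=5
after AND R2, 3: R2=10&3=2
after SHR R2, 2: R2=2>>2=0
after SUB R6, 1: R6=5-1=4
CMP R6, 2  (cmp 4,2)
JGT again: taken
after AND R2, 3: R2=0&3=0
after SHR R2, 2: R2=0>>2=0
after SUB R6, 1: R6=4-1=3
CMP R6, 2  (cmp 3,2)
JGT again: taken
after AND R2, 3: R2=0&3=0
after SHR R2, 2: R2=0>>2=0
after SUB R6, 1: R6=3-1=2
CMP R6, 2  (cmp 2,2)
JGT again: not taken
halt.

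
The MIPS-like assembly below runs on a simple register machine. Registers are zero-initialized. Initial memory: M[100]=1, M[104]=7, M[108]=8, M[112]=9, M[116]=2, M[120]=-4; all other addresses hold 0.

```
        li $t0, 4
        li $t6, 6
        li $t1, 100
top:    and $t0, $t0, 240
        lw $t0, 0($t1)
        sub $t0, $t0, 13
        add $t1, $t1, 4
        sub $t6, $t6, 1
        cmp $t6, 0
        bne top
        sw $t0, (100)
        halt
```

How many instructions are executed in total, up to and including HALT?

after li $t0, 4: $t0=4
after li $t6, 6: $t6=6
after li $t1, 100: $t1=100
after and $t0, $t0, 240: $t0=4&240=0
after lw $t0, 0($t1): $t0=M[100]=1
after sub $t0, $t0, 13: $t0=1-13=-12
after add $t1, $t1, 4: $t1=100+4=104
after sub $t6, $t6, 1: $t6=6-1=5
cmp $t6, 0  (cmp 5,0)
bne top: taken
after and $t0, $t0, 240: $t0=(-12)&240=240
after lw $t0, 0($t1): $t0=M[104]=7
after sub $t0, $t0, 13: $t0=7-13=-6
after add $t1, $t1, 4: $t1=104+4=108
after sub $t6, $t6, 1: $t6=5-1=4
cmp $t6, 0  (cmp 4,0)
bne top: taken
after and $t0, $t0, 240: $t0=(-6)&240=240
after lw $t0, 0($t1): $t0=M[108]=8
after sub $t0, $t0, 13: $t0=8-13=-5
after add $t1, $t1, 4: $t1=108+4=112
after sub $t6, $t6, 1: $t6=4-1=3
cmp $t6, 0  (cmp 3,0)
bne top: taken
after and $t0, $t0, 240: $t0=(-5)&240=240
after lw $t0, 0($t1): $t0=M[112]=9
after sub $t0, $t0, 13: $t0=9-13=-4
after add $t1, $t1, 4: $t1=112+4=116
after sub $t6, $t6, 1: $t6=3-1=2
cmp $t6, 0  (cmp 2,0)
bne top: taken
after and $t0, $t0, 240: $t0=(-4)&240=240
after lw $t0, 0($t1): $t0=M[116]=2
after sub $t0, $t0, 13: $t0=2-13=-11
after add $t1, $t1, 4: $t1=116+4=120
after sub $t6, $t6, 1: $t6=2-1=1
cmp $t6, 0  (cmp 1,0)
bne top: taken
after and $t0, $t0, 240: $t0=(-11)&240=240
after lw $t0, 0($t1): $t0=M[120]=-4
after sub $t0, $t0, 13: $t0=(-4)-13=-17
after add $t1, $t1, 4: $t1=120+4=124
after sub $t6, $t6, 1: $t6=1-1=0
cmp $t6, 0  (cmp 0,0)
bne top: not taken
sw $t0, (100) → M[100]=-17
halt.
Total executed instructions: 47.

47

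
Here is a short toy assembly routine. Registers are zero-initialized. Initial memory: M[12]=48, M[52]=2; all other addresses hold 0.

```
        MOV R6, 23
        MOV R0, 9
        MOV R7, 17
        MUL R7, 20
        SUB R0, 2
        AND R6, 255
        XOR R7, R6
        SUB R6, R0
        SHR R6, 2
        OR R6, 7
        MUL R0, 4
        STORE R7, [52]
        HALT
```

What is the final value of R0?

MOV R6, 23 → R6=23
MOV R0, 9 → R0=9
MOV R7, 17 → R7=17
MUL R7, 20 → R7=17*20=340
SUB R0, 2 → R0=9-2=7
AND R6, 255 → R6=23&255=23
XOR R7, R6 → R7=340^23=323
SUB R6, R0 → R6=23-7=16
SHR R6, 2 → R6=16>>2=4
OR R6, 7 → R6=4|7=7
MUL R0, 4 → R0=7*4=28
STORE R7, [52] → M[52]=323
halt.

28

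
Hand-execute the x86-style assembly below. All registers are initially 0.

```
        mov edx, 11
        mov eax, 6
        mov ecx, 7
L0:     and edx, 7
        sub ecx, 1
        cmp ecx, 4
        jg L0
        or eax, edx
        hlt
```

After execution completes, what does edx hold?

3

mov edx, 11 → edx=11
mov eax, 6 → eax=6
mov ecx, 7 → ecx=7
and edx, 7 → edx=11&7=3
sub ecx, 1 → ecx=7-1=6
cmp ecx, 4  (cmp 6,4)
jg L0: taken
and edx, 7 → edx=3&7=3
sub ecx, 1 → ecx=6-1=5
cmp ecx, 4  (cmp 5,4)
jg L0: taken
and edx, 7 → edx=3&7=3
sub ecx, 1 → ecx=5-1=4
cmp ecx, 4  (cmp 4,4)
jg L0: not taken
or eax, edx → eax=6|3=7
halt.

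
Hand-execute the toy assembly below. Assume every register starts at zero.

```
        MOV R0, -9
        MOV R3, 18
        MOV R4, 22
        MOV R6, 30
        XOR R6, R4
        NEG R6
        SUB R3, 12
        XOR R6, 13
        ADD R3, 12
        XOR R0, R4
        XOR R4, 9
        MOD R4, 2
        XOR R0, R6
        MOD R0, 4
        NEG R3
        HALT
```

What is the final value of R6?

after MOV R0, -9: R0=-9
after MOV R3, 18: R3=18
after MOV R4, 22: R4=22
after MOV R6, 30: R6=30
after XOR R6, R4: R6=30^22=8
after NEG R6: R6=-(8)=-8
after SUB R3, 12: R3=18-12=6
after XOR R6, 13: R6=(-8)^13=-11
after ADD R3, 12: R3=6+12=18
after XOR R0, R4: R0=(-9)^22=-31
after XOR R4, 9: R4=22^9=31
after MOD R4, 2: R4=31%2=1
after XOR R0, R6: R0=(-31)^(-11)=20
after MOD R0, 4: R0=20%4=0
after NEG R3: R3=-(18)=-18
halt.

-11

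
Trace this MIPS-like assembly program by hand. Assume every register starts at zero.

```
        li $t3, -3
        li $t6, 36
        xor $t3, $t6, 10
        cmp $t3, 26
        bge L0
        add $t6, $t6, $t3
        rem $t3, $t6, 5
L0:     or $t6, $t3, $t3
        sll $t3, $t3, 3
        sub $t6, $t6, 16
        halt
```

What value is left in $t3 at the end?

368

$t3=-3
$t6=36
$t3=36^10=46
cmp $t3, 26  (cmp 46,26)
bge L0: taken
$t6=46|46=46
$t3=46<<3=368
$t6=46-16=30
halt.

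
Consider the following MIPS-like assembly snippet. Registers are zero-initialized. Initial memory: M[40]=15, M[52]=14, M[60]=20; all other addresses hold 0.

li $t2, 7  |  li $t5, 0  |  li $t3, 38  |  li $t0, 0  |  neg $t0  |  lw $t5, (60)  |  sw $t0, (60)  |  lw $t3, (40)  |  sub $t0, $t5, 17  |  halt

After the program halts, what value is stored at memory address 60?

li $t2, 7 → $t2=7
li $t5, 0 → $t5=0
li $t3, 38 → $t3=38
li $t0, 0 → $t0=0
neg $t0 → $t0=-(0)=0
lw $t5, (60) → $t5=M[60]=20
sw $t0, (60) → M[60]=0
lw $t3, (40) → $t3=M[40]=15
sub $t0, $t5, 17 → $t0=20-17=3
halt.

0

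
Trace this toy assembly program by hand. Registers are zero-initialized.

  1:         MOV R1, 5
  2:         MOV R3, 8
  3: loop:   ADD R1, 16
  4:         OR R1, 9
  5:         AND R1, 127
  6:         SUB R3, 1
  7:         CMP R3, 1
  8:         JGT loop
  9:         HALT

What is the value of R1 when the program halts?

R1=5
R3=8
R1=5+16=21
R1=21|9=29
R1=29&127=29
R3=8-1=7
CMP R3, 1  (cmp 7,1)
JGT loop: taken
R1=29+16=45
R1=45|9=45
R1=45&127=45
R3=7-1=6
CMP R3, 1  (cmp 6,1)
JGT loop: taken
R1=45+16=61
R1=61|9=61
R1=61&127=61
R3=6-1=5
CMP R3, 1  (cmp 5,1)
JGT loop: taken
R1=61+16=77
R1=77|9=77
R1=77&127=77
R3=5-1=4
CMP R3, 1  (cmp 4,1)
JGT loop: taken
R1=77+16=93
R1=93|9=93
R1=93&127=93
R3=4-1=3
CMP R3, 1  (cmp 3,1)
JGT loop: taken
R1=93+16=109
R1=109|9=109
R1=109&127=109
R3=3-1=2
CMP R3, 1  (cmp 2,1)
JGT loop: taken
R1=109+16=125
R1=125|9=125
R1=125&127=125
R3=2-1=1
CMP R3, 1  (cmp 1,1)
JGT loop: not taken
halt.

125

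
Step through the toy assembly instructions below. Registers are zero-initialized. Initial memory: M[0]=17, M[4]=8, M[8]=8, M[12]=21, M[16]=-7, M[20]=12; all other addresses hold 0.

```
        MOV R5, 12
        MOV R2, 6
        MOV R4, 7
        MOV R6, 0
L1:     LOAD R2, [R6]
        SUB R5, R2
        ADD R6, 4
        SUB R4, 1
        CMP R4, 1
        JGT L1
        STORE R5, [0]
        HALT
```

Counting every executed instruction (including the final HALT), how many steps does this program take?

42

R5=12
R2=6
R4=7
R6=0
R2=M[0]=17
R5=12-17=-5
R6=0+4=4
R4=7-1=6
CMP R4, 1  (cmp 6,1)
JGT L1: taken
R2=M[4]=8
R5=(-5)-8=-13
R6=4+4=8
R4=6-1=5
CMP R4, 1  (cmp 5,1)
JGT L1: taken
R2=M[8]=8
R5=(-13)-8=-21
R6=8+4=12
R4=5-1=4
CMP R4, 1  (cmp 4,1)
JGT L1: taken
R2=M[12]=21
R5=(-21)-21=-42
R6=12+4=16
R4=4-1=3
CMP R4, 1  (cmp 3,1)
JGT L1: taken
R2=M[16]=-7
R5=(-42)-(-7)=-35
R6=16+4=20
R4=3-1=2
CMP R4, 1  (cmp 2,1)
JGT L1: taken
R2=M[20]=12
R5=(-35)-12=-47
R6=20+4=24
R4=2-1=1
CMP R4, 1  (cmp 1,1)
JGT L1: not taken
STORE R5, [0] → M[0]=-47
halt.
Total executed instructions: 42.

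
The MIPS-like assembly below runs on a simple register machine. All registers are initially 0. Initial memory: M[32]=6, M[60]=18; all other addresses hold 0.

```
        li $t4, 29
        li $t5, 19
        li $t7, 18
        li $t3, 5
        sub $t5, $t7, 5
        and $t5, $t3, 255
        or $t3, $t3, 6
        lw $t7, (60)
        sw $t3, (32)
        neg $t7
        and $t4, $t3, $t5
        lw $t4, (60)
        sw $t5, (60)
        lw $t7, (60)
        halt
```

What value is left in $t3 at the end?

7

after li $t4, 29: $t4=29
after li $t5, 19: $t5=19
after li $t7, 18: $t7=18
after li $t3, 5: $t3=5
after sub $t5, $t7, 5: $t5=18-5=13
after and $t5, $t3, 255: $t5=5&255=5
after or $t3, $t3, 6: $t3=5|6=7
after lw $t7, (60): $t7=M[60]=18
sw $t3, (32) → M[32]=7
after neg $t7: $t7=-(18)=-18
after and $t4, $t3, $t5: $t4=7&5=5
after lw $t4, (60): $t4=M[60]=18
sw $t5, (60) → M[60]=5
after lw $t7, (60): $t7=M[60]=5
halt.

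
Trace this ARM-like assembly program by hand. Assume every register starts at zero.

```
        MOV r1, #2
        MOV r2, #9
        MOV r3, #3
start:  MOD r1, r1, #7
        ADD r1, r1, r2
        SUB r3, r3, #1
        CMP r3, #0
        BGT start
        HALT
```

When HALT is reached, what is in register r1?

15

after MOV r1, #2: r1=2
after MOV r2, #9: r2=9
after MOV r3, #3: r3=3
after MOD r1, r1, #7: r1=2%7=2
after ADD r1, r1, r2: r1=2+9=11
after SUB r3, r3, #1: r3=3-1=2
CMP r3, #0  (cmp 2,0)
BGT start: taken
after MOD r1, r1, #7: r1=11%7=4
after ADD r1, r1, r2: r1=4+9=13
after SUB r3, r3, #1: r3=2-1=1
CMP r3, #0  (cmp 1,0)
BGT start: taken
after MOD r1, r1, #7: r1=13%7=6
after ADD r1, r1, r2: r1=6+9=15
after SUB r3, r3, #1: r3=1-1=0
CMP r3, #0  (cmp 0,0)
BGT start: not taken
halt.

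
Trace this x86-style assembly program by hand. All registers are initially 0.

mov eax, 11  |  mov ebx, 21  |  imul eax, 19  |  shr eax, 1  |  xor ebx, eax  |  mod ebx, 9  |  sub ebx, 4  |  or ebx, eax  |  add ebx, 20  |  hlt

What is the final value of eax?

mov eax, 11 → eax=11
mov ebx, 21 → ebx=21
imul eax, 19 → eax=11*19=209
shr eax, 1 → eax=209>>1=104
xor ebx, eax → ebx=21^104=125
mod ebx, 9 → ebx=125%9=8
sub ebx, 4 → ebx=8-4=4
or ebx, eax → ebx=4|104=108
add ebx, 20 → ebx=108+20=128
halt.

104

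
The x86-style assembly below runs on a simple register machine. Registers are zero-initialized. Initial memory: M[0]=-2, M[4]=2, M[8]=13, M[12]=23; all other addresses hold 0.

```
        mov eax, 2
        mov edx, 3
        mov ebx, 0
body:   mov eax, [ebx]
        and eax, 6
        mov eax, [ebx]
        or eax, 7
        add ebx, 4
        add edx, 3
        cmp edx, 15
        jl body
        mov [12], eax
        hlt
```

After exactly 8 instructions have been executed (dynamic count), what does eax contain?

-1

mov eax, 2 → eax=2
mov edx, 3 → edx=3
mov ebx, 0 → ebx=0
mov eax, [ebx] → eax=M[0]=-2
and eax, 6 → eax=(-2)&6=6
mov eax, [ebx] → eax=M[0]=-2
or eax, 7 → eax=(-2)|7=-1
add ebx, 4 → ebx=0+4=4
After step 8: eax = -1.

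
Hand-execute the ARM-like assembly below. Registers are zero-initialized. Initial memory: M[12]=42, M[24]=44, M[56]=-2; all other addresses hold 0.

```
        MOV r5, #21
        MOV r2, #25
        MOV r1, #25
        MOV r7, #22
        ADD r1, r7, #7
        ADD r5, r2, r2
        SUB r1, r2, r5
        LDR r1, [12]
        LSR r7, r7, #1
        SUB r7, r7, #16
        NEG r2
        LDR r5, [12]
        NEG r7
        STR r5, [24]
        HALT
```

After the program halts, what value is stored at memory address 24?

after MOV r5, #21: r5=21
after MOV r2, #25: r2=25
after MOV r1, #25: r1=25
after MOV r7, #22: r7=22
after ADD r1, r7, #7: r1=22+7=29
after ADD r5, r2, r2: r5=25+25=50
after SUB r1, r2, r5: r1=25-50=-25
after LDR r1, [12]: r1=M[12]=42
after LSR r7, r7, #1: r7=22>>1=11
after SUB r7, r7, #16: r7=11-16=-5
after NEG r2: r2=-(25)=-25
after LDR r5, [12]: r5=M[12]=42
after NEG r7: r7=-(-5)=5
STR r5, [24] → M[24]=42
halt.

42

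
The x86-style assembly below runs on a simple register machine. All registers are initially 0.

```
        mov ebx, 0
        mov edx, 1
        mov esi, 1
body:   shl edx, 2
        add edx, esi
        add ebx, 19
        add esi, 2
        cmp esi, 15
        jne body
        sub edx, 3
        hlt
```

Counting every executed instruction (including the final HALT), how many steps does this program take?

ebx=0
edx=1
esi=1
edx=1<<2=4
edx=4+1=5
ebx=0+19=19
esi=1+2=3
cmp esi, 15  (cmp 3,15)
jne body: taken
edx=5<<2=20
edx=20+3=23
ebx=19+19=38
esi=3+2=5
cmp esi, 15  (cmp 5,15)
jne body: taken
edx=23<<2=92
edx=92+5=97
ebx=38+19=57
esi=5+2=7
cmp esi, 15  (cmp 7,15)
jne body: taken
edx=97<<2=388
edx=388+7=395
ebx=57+19=76
esi=7+2=9
cmp esi, 15  (cmp 9,15)
jne body: taken
edx=395<<2=1580
edx=1580+9=1589
ebx=76+19=95
esi=9+2=11
cmp esi, 15  (cmp 11,15)
jne body: taken
edx=1589<<2=6356
edx=6356+11=6367
ebx=95+19=114
esi=11+2=13
cmp esi, 15  (cmp 13,15)
jne body: taken
edx=6367<<2=25468
edx=25468+13=25481
ebx=114+19=133
esi=13+2=15
cmp esi, 15  (cmp 15,15)
jne body: not taken
edx=25481-3=25478
halt.
Total executed instructions: 47.

47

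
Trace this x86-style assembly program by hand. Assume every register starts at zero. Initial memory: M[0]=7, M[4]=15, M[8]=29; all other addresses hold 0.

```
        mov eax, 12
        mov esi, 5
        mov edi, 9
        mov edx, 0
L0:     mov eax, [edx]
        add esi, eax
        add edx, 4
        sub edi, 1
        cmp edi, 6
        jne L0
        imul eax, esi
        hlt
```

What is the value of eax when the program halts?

mov eax, 12 → eax=12
mov esi, 5 → esi=5
mov edi, 9 → edi=9
mov edx, 0 → edx=0
mov eax, [edx] → eax=M[0]=7
add esi, eax → esi=5+7=12
add edx, 4 → edx=0+4=4
sub edi, 1 → edi=9-1=8
cmp edi, 6  (cmp 8,6)
jne L0: taken
mov eax, [edx] → eax=M[4]=15
add esi, eax → esi=12+15=27
add edx, 4 → edx=4+4=8
sub edi, 1 → edi=8-1=7
cmp edi, 6  (cmp 7,6)
jne L0: taken
mov eax, [edx] → eax=M[8]=29
add esi, eax → esi=27+29=56
add edx, 4 → edx=8+4=12
sub edi, 1 → edi=7-1=6
cmp edi, 6  (cmp 6,6)
jne L0: not taken
imul eax, esi → eax=29*56=1624
halt.

1624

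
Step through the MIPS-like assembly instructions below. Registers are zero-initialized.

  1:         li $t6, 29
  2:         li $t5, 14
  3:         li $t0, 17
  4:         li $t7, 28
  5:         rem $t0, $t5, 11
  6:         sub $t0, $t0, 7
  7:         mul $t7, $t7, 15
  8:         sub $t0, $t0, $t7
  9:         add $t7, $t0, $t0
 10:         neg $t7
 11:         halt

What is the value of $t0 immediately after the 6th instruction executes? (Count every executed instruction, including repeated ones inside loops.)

li $t6, 29 → $t6=29
li $t5, 14 → $t5=14
li $t0, 17 → $t0=17
li $t7, 28 → $t7=28
rem $t0, $t5, 11 → $t0=14%11=3
sub $t0, $t0, 7 → $t0=3-7=-4
After step 6: $t0 = -4.

-4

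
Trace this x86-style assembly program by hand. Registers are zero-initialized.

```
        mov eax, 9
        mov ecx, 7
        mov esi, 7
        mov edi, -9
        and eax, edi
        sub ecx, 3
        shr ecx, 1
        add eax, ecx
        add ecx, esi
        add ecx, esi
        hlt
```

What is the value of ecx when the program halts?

16

mov eax, 9 → eax=9
mov ecx, 7 → ecx=7
mov esi, 7 → esi=7
mov edi, -9 → edi=-9
and eax, edi → eax=9&(-9)=1
sub ecx, 3 → ecx=7-3=4
shr ecx, 1 → ecx=4>>1=2
add eax, ecx → eax=1+2=3
add ecx, esi → ecx=2+7=9
add ecx, esi → ecx=9+7=16
halt.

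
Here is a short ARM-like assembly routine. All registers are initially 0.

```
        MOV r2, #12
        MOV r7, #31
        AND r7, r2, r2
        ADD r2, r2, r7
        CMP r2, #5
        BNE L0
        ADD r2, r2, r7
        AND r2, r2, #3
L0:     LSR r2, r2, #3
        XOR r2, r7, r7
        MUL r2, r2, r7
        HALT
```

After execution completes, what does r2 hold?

0

MOV r2, #12 → r2=12
MOV r7, #31 → r7=31
AND r7, r2, r2 → r7=12&12=12
ADD r2, r2, r7 → r2=12+12=24
CMP r2, #5  (cmp 24,5)
BNE L0: taken
LSR r2, r2, #3 → r2=24>>3=3
XOR r2, r7, r7 → r2=12^12=0
MUL r2, r2, r7 → r2=0*12=0
halt.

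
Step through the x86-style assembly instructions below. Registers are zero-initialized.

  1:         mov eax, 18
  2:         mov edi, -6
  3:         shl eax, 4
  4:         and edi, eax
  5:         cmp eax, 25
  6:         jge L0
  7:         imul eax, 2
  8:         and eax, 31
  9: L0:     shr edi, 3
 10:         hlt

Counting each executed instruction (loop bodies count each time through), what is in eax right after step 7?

mov eax, 18 → eax=18
mov edi, -6 → edi=-6
shl eax, 4 → eax=18<<4=288
and edi, eax → edi=(-6)&288=288
cmp eax, 25  (cmp 288,25)
jge L0: taken
shr edi, 3 → edi=288>>3=36
After step 7: eax = 288.

288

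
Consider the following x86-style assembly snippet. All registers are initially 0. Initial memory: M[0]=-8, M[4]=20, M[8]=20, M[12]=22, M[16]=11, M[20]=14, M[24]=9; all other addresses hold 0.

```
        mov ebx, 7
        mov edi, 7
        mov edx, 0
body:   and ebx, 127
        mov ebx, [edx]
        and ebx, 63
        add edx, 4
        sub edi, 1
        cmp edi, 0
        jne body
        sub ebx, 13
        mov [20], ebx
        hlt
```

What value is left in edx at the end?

28

ebx=7
edi=7
edx=0
ebx=7&127=7
ebx=M[0]=-8
ebx=(-8)&63=56
edx=0+4=4
edi=7-1=6
cmp edi, 0  (cmp 6,0)
jne body: taken
ebx=56&127=56
ebx=M[4]=20
ebx=20&63=20
edx=4+4=8
edi=6-1=5
cmp edi, 0  (cmp 5,0)
jne body: taken
ebx=20&127=20
ebx=M[8]=20
ebx=20&63=20
edx=8+4=12
edi=5-1=4
cmp edi, 0  (cmp 4,0)
jne body: taken
ebx=20&127=20
ebx=M[12]=22
ebx=22&63=22
edx=12+4=16
edi=4-1=3
cmp edi, 0  (cmp 3,0)
jne body: taken
ebx=22&127=22
ebx=M[16]=11
ebx=11&63=11
edx=16+4=20
edi=3-1=2
cmp edi, 0  (cmp 2,0)
jne body: taken
ebx=11&127=11
ebx=M[20]=14
ebx=14&63=14
edx=20+4=24
edi=2-1=1
cmp edi, 0  (cmp 1,0)
jne body: taken
ebx=14&127=14
ebx=M[24]=9
ebx=9&63=9
edx=24+4=28
edi=1-1=0
cmp edi, 0  (cmp 0,0)
jne body: not taken
ebx=9-13=-4
mov [20], ebx → M[20]=-4
halt.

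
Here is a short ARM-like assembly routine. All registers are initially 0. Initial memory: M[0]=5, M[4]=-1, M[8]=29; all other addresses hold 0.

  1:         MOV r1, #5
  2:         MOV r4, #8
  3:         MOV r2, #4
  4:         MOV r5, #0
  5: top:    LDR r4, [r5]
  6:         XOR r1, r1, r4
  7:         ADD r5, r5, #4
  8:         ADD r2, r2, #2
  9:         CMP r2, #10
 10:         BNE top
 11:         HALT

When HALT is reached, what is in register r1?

-30

r1=5
r4=8
r2=4
r5=0
r4=M[0]=5
r1=5^5=0
r5=0+4=4
r2=4+2=6
CMP r2, #10  (cmp 6,10)
BNE top: taken
r4=M[4]=-1
r1=0^(-1)=-1
r5=4+4=8
r2=6+2=8
CMP r2, #10  (cmp 8,10)
BNE top: taken
r4=M[8]=29
r1=(-1)^29=-30
r5=8+4=12
r2=8+2=10
CMP r2, #10  (cmp 10,10)
BNE top: not taken
halt.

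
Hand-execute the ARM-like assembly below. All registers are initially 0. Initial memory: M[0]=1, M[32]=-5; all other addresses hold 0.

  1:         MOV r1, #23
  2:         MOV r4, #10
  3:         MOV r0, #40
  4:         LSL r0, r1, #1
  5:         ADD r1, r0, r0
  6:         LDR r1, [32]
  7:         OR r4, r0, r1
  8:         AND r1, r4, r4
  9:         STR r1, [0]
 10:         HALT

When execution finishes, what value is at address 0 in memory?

MOV r1, #23 → r1=23
MOV r4, #10 → r4=10
MOV r0, #40 → r0=40
LSL r0, r1, #1 → r0=23<<1=46
ADD r1, r0, r0 → r1=46+46=92
LDR r1, [32] → r1=M[32]=-5
OR r4, r0, r1 → r4=46|(-5)=-1
AND r1, r4, r4 → r1=(-1)&(-1)=-1
STR r1, [0] → M[0]=-1
halt.

-1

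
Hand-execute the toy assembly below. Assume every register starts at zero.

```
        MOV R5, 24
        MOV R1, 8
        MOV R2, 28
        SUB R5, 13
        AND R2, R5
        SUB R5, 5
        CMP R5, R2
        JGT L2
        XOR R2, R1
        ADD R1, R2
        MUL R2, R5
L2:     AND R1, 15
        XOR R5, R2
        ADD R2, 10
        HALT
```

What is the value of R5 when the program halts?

after MOV R5, 24: R5=24
after MOV R1, 8: R1=8
after MOV R2, 28: R2=28
after SUB R5, 13: R5=24-13=11
after AND R2, R5: R2=28&11=8
after SUB R5, 5: R5=11-5=6
CMP R5, R2  (cmp 6,8)
JGT L2: not taken
after XOR R2, R1: R2=8^8=0
after ADD R1, R2: R1=8+0=8
after MUL R2, R5: R2=0*6=0
after AND R1, 15: R1=8&15=8
after XOR R5, R2: R5=6^0=6
after ADD R2, 10: R2=0+10=10
halt.

6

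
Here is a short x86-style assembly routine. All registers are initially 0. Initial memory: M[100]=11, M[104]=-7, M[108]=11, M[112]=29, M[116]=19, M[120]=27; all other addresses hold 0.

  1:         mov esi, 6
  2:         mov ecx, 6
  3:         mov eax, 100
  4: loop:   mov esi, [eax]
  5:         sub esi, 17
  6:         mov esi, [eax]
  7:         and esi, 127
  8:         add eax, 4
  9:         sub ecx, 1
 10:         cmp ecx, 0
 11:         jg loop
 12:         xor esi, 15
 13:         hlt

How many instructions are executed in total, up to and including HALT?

mov esi, 6 → esi=6
mov ecx, 6 → ecx=6
mov eax, 100 → eax=100
mov esi, [eax] → esi=M[100]=11
sub esi, 17 → esi=11-17=-6
mov esi, [eax] → esi=M[100]=11
and esi, 127 → esi=11&127=11
add eax, 4 → eax=100+4=104
sub ecx, 1 → ecx=6-1=5
cmp ecx, 0  (cmp 5,0)
jg loop: taken
mov esi, [eax] → esi=M[104]=-7
sub esi, 17 → esi=(-7)-17=-24
mov esi, [eax] → esi=M[104]=-7
and esi, 127 → esi=(-7)&127=121
add eax, 4 → eax=104+4=108
sub ecx, 1 → ecx=5-1=4
cmp ecx, 0  (cmp 4,0)
jg loop: taken
mov esi, [eax] → esi=M[108]=11
sub esi, 17 → esi=11-17=-6
mov esi, [eax] → esi=M[108]=11
and esi, 127 → esi=11&127=11
add eax, 4 → eax=108+4=112
sub ecx, 1 → ecx=4-1=3
cmp ecx, 0  (cmp 3,0)
jg loop: taken
mov esi, [eax] → esi=M[112]=29
sub esi, 17 → esi=29-17=12
mov esi, [eax] → esi=M[112]=29
and esi, 127 → esi=29&127=29
add eax, 4 → eax=112+4=116
sub ecx, 1 → ecx=3-1=2
cmp ecx, 0  (cmp 2,0)
jg loop: taken
mov esi, [eax] → esi=M[116]=19
sub esi, 17 → esi=19-17=2
mov esi, [eax] → esi=M[116]=19
and esi, 127 → esi=19&127=19
add eax, 4 → eax=116+4=120
sub ecx, 1 → ecx=2-1=1
cmp ecx, 0  (cmp 1,0)
jg loop: taken
mov esi, [eax] → esi=M[120]=27
sub esi, 17 → esi=27-17=10
mov esi, [eax] → esi=M[120]=27
and esi, 127 → esi=27&127=27
add eax, 4 → eax=120+4=124
sub ecx, 1 → ecx=1-1=0
cmp ecx, 0  (cmp 0,0)
jg loop: not taken
xor esi, 15 → esi=27^15=20
halt.
Total executed instructions: 53.

53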